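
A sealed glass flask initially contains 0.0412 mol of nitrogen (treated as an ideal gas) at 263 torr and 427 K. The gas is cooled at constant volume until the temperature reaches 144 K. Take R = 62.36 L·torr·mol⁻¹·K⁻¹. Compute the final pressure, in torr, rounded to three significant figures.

From PV = nRT: V₁ = nRT₁/P₁ = 4.171 L.
V constant ⇒ P ∝ T: V₂ = V₁; P₂ = P₁·(T₂/T₁) = 88.69 torr.

P₂ ≈ 88.7 torr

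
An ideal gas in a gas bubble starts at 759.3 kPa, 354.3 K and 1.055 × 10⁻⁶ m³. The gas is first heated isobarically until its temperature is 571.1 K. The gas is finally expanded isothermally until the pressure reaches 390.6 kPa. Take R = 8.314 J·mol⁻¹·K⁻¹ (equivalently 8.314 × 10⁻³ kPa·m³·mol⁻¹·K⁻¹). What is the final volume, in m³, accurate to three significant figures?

V₃ ≈ 3.31e-06 m³

P constant ⇒ V ∝ T: P₂ = P₁; V₂ = V₁·(T₂/T₁) = 1.701e-06 m³.
T constant ⇒ Boyle's law P V = const: T₃ = T₂; V₃ = V₂·(P₂/P₃) = 3.306e-06 m³.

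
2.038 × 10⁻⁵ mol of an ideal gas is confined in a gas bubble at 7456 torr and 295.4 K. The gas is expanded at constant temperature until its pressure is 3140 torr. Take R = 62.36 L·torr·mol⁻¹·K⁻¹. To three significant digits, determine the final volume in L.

V₂ ≈ 0.000120 L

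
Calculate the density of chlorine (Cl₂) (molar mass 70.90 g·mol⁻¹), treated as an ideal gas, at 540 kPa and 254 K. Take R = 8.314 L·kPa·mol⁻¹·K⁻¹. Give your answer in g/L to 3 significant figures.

ρ ≈ 18.1 g/L

ρ = PM/(RT) = (540 × 70.90) / (8.314 × 254.0)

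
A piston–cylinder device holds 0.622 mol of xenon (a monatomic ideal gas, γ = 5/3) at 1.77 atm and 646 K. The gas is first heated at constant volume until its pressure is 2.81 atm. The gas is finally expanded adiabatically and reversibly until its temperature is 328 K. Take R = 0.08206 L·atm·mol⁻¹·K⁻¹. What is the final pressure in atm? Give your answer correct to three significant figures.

P₃ ≈ 0.163 atm

From PV = nRT: V₁ = nRT₁/P₁ = 18.63 L.
Isochoric, so P/T is constant: V₂ = V₁; T₂ = T₁·(P₂/P₁) = 1026 K.
Adiabatic (γ = 5/3), T V^(γ−1) and P V^γ constant: P₃ = P₂·(T₃/T₂)^(γ/(γ−1)) = 0.1625 atm; V₃ = V₂·(T₂/T₃)^(1/(γ−1)) = 103.0 L.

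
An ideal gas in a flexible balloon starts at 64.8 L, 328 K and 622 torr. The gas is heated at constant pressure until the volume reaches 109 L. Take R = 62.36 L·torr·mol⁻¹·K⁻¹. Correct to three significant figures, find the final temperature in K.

T₂ ≈ 552 K

Isobaric, so V/T is constant: P₂ = P₁; T₂ = T₁·(V₂/V₁) = 551.7 K.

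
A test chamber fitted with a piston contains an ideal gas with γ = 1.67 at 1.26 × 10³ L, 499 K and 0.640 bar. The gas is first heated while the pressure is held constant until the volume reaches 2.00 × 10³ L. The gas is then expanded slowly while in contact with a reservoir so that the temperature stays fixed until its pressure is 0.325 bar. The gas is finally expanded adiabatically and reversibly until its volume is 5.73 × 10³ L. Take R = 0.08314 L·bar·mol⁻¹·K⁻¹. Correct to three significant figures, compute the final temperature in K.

T₄ ≈ 616 K

Isobaric, so V/T is constant: P₂ = P₁; T₂ = T₁·(V₂/V₁) = 792.1 K.
Isothermal, so P V is constant: T₃ = T₂; V₃ = V₂·(P₂/P₃) = 3938 L.
Adiabatic (γ = 1.67), T V^(γ−1) and P V^γ constant: T₄ = T₃·(V₃/V₄)^(γ−1) = 616.1 K; P₄ = P₃·(V₃/V₄)^γ = 0.1738 bar.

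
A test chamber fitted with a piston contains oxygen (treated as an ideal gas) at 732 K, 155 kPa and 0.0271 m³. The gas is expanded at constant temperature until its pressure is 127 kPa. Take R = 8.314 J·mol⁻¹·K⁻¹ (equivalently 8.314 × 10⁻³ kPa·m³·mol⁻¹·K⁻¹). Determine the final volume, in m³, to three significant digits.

T constant ⇒ Boyle's law P V = const: T₂ = T₁; V₂ = V₁·(P₁/P₂) = 0.03307 m³.

V₂ ≈ 0.0331 m³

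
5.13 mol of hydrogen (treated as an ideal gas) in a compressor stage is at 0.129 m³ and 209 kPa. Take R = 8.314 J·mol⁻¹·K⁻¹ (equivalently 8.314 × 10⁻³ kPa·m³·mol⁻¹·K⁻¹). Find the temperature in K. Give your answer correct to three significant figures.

T ≈ 632 K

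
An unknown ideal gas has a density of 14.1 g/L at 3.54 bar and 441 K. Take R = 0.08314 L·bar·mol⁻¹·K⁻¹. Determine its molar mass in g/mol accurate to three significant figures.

M ≈ 146 g/mol

ρ = PM/(RT) ⇒ M = ρRT/P = (14.1 × 0.08314 × 441.0) / 3.54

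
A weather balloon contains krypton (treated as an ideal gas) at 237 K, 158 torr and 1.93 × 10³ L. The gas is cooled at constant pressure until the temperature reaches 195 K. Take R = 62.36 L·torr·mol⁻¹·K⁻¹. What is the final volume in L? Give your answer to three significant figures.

P constant ⇒ V ∝ T: P₂ = P₁; V₂ = V₁·(T₂/T₁) = 1588 L.

V₂ ≈ 1.59e+03 L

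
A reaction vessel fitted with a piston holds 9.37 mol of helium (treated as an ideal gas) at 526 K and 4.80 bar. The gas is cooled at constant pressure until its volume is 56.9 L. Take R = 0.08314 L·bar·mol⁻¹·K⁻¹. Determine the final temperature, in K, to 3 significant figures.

From PV = nRT: V₁ = nRT₁/P₁ = 85.37 L.
Isobaric, so V/T is constant: P₂ = P₁; T₂ = T₁·(V₂/V₁) = 350.6 K.

T₂ ≈ 351 K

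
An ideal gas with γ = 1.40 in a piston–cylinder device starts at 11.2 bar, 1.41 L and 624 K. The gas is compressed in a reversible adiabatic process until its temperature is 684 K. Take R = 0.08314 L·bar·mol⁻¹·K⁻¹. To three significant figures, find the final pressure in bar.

P₂ ≈ 15.4 bar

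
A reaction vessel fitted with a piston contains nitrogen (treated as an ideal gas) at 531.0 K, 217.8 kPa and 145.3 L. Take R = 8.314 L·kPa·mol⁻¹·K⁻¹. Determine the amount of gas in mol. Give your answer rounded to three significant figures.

n ≈ 7.17 mol

PV = nRT ⇒ n = PV/(RT) = (217.8 × 145.3) / (8.314 × 531.0)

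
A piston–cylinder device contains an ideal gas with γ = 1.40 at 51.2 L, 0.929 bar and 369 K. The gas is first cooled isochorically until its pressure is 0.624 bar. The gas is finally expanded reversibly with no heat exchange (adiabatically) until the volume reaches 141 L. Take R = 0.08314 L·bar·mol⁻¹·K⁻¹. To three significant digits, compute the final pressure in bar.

V constant ⇒ P ∝ T: V₂ = V₁; T₂ = T₁·(P₂/P₁) = 247.9 K.
Reversible adiabatic, γ = 1.40: T₃ = T₂·(V₂/V₃)^(γ−1) = 165.3 K; P₃ = P₂·(V₂/V₃)^γ = 0.1511 bar.

P₃ ≈ 0.151 bar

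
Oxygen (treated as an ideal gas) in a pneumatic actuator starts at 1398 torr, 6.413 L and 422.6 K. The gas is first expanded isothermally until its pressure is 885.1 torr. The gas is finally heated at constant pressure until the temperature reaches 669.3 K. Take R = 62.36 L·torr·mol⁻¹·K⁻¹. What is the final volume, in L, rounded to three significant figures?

Isothermal, so P V is constant: T₂ = T₁; V₂ = V₁·(P₁/P₂) = 10.13 L.
P constant ⇒ V ∝ T: P₃ = P₂; V₃ = V₂·(T₃/T₂) = 16.04 L.

V₃ ≈ 16.0 L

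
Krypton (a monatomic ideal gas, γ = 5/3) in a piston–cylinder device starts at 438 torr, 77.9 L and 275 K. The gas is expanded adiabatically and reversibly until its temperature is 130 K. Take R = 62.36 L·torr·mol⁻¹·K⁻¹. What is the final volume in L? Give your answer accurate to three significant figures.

V₂ ≈ 240 L

Reversible adiabatic, γ = 5/3: P₂ = P₁·(T₂/T₁)^(γ/(γ−1)) = 67.30 torr; V₂ = V₁·(T₁/T₂)^(1/(γ−1)) = 239.7 L.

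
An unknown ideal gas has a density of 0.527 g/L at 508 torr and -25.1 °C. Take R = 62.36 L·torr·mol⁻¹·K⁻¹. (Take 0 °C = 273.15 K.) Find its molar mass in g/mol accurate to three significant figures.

ρ = PM/(RT) ⇒ M = ρRT/P = (0.527 × 62.36 × 248.0) / 508

M ≈ 16.0 g/mol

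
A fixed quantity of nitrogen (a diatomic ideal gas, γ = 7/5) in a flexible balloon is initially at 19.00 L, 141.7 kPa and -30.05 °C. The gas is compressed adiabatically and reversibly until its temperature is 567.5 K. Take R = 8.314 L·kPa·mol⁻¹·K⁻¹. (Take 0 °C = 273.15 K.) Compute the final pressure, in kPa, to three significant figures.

P₂ ≈ 2.75e+03 kPa

Convert: T₁ = 243.1 K.
Reversible adiabatic, γ = 7/5: P₂ = P₁·(T₂/T₁)^(γ/(γ−1)) = 2754 kPa; V₂ = V₁·(T₁/T₂)^(1/(γ−1)) = 2.282 L.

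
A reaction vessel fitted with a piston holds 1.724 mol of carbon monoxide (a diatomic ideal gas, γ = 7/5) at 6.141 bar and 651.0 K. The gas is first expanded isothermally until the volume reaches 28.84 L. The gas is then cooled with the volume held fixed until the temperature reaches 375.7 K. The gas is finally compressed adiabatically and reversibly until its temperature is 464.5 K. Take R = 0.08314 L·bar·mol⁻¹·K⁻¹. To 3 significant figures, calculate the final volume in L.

From PV = nRT: V₁ = nRT₁/P₁ = 15.19 L.
Isothermal, so P V is constant: T₂ = T₁; P₂ = P₁·(V₁/V₂) = 3.235 bar.
V constant ⇒ P ∝ T: V₃ = V₂; P₃ = P₂·(T₃/T₂) = 1.867 bar.
Reversible adiabatic, γ = 7/5: P₄ = P₃·(T₄/T₃)^(γ/(γ−1)) = 3.924 bar; V₄ = V₃·(T₃/T₄)^(1/(γ−1)) = 16.97 L.

V₄ ≈ 17.0 L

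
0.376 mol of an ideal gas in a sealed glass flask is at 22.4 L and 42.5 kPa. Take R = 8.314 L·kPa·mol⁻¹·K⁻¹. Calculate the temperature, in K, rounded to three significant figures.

T ≈ 305 K

PV = nRT ⇒ T = PV/(nR) = (42.5 × 22.4) / (0.376 × 8.314)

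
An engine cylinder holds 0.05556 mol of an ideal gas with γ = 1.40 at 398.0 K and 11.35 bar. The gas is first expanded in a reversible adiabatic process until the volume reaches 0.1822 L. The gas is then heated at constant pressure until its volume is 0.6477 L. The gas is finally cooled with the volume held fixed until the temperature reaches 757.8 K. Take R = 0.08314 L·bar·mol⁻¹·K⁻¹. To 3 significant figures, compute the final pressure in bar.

P₄ ≈ 5.40 bar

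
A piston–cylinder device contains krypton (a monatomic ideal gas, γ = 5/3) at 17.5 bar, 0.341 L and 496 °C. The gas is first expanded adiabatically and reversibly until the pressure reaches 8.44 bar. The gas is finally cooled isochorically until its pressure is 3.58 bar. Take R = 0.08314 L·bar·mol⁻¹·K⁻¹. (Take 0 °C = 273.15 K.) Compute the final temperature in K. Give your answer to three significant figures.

T₃ ≈ 244 K

Convert: T₁ = 769.1 K.
Reversible adiabatic, γ = 5/3: T₂ = T₁·(P₂/P₁)^((γ−1)/γ) = 574.6 K; V₂ = V₁·(P₁/P₂)^(1/γ) = 0.5282 L.
V constant ⇒ P ∝ T: V₃ = V₂; T₃ = T₂·(P₃/P₂) = 243.7 K.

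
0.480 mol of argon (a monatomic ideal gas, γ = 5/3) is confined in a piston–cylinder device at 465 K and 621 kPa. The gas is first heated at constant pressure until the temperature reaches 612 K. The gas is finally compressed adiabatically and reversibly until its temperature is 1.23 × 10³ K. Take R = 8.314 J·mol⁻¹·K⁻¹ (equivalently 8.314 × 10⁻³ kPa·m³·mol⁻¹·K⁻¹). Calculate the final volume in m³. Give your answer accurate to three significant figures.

From PV = nRT: V₁ = nRT₁/P₁ = 0.002988 m³.
P constant ⇒ V ∝ T: P₂ = P₁; V₂ = V₁·(T₂/T₁) = 0.003933 m³.
Adiabatic (γ = 5/3), T V^(γ−1) and P V^γ constant: P₃ = P₂·(T₃/T₂)^(γ/(γ−1)) = 3556 kPa; V₃ = V₂·(T₂/T₃)^(1/(γ−1)) = 0.001380 m³.

V₃ ≈ 0.00138 m³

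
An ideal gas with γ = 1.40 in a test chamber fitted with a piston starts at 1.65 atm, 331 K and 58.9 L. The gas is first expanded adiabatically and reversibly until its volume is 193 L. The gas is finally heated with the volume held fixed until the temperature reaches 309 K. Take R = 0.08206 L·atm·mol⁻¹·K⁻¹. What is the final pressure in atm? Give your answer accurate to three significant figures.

Adiabatic (γ = 1.40), T V^(γ−1) and P V^γ constant: T₂ = T₁·(V₁/V₂)^(γ−1) = 205.9 K; P₂ = P₁·(V₁/V₂)^γ = 0.3132 atm.
V constant ⇒ P ∝ T: V₃ = V₂; P₃ = P₂·(T₃/T₂) = 0.4701 atm.

P₃ ≈ 0.470 atm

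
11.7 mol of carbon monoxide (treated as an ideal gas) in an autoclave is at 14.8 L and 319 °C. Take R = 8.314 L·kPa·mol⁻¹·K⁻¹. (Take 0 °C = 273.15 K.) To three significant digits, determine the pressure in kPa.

P ≈ 3.89e+03 kPa

Convert: T = 592.15 K.
PV = nRT ⇒ P = nRT/V = (11.7 × 8.314 × 592.15) / 14.8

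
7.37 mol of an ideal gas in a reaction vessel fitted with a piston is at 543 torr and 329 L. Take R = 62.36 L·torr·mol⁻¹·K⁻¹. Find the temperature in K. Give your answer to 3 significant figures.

T ≈ 389 K

PV = nRT ⇒ T = PV/(nR) = (543 × 329) / (7.37 × 62.36)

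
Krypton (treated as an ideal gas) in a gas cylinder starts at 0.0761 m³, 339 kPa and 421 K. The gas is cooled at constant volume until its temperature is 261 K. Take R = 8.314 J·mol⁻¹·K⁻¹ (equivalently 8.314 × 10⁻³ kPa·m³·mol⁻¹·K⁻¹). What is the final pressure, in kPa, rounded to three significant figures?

V constant ⇒ P ∝ T: V₂ = V₁; P₂ = P₁·(T₂/T₁) = 210.2 kPa.

P₂ ≈ 210 kPa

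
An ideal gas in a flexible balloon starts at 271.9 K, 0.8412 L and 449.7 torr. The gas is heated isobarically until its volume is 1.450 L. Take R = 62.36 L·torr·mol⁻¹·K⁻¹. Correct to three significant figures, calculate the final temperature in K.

Isobaric, so V/T is constant: P₂ = P₁; T₂ = T₁·(V₂/V₁) = 468.7 K.

T₂ ≈ 469 K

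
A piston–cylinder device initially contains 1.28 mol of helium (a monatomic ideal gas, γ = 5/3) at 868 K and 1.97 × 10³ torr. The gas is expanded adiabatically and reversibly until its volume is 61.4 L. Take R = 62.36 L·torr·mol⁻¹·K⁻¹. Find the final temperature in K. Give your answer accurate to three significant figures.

T₂ ≈ 599 K

From PV = nRT: V₁ = nRT₁/P₁ = 35.17 L.
Adiabatic (γ = 5/3), T V^(γ−1) and P V^γ constant: T₂ = T₁·(V₁/V₂)^(γ−1) = 598.7 K; P₂ = P₁·(V₁/V₂)^γ = 778.3 torr.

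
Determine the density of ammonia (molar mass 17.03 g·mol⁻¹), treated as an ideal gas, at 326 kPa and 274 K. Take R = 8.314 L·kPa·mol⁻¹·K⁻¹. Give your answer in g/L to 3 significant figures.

ρ ≈ 2.44 g/L

ρ = PM/(RT) = (326 × 17.03) / (8.314 × 274.0)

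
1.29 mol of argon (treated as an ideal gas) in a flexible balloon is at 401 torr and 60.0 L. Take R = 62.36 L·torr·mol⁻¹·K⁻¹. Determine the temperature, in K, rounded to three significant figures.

PV = nRT ⇒ T = PV/(nR) = (401 × 60.0) / (1.29 × 62.36)

T ≈ 299 K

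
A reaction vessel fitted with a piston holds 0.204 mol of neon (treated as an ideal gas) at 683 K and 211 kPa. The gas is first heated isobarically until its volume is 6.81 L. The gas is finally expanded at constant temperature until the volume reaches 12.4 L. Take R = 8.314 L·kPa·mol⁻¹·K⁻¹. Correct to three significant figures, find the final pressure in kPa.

P₃ ≈ 116 kPa

From PV = nRT: V₁ = nRT₁/P₁ = 5.490 L.
P constant ⇒ V ∝ T: P₂ = P₁; T₂ = T₁·(V₂/V₁) = 847.2 K.
T constant ⇒ Boyle's law P V = const: T₃ = T₂; P₃ = P₂·(V₂/V₃) = 115.9 kPa.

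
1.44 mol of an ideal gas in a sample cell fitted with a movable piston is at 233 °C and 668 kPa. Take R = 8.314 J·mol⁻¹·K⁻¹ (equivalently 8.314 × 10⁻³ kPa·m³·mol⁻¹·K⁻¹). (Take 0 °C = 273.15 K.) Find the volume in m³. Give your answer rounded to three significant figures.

V ≈ 0.00907 m³

Convert: T = 506.15 K.
PV = nRT ⇒ V = nRT/P = (1.44 × 8.314 × 10⁻³ × 506.15) / 668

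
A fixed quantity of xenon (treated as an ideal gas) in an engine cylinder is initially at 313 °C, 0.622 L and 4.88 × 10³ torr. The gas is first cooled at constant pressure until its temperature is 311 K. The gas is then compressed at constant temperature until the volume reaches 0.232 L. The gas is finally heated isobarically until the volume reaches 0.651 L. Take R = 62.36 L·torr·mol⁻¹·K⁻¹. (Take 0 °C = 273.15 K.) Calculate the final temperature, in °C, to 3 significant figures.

Convert: T₁ = 586.1 K.
Isobaric, so V/T is constant: P₂ = P₁; V₂ = V₁·(T₂/T₁) = 0.3300 L.
Isothermal, so P V is constant: T₃ = T₂; P₃ = P₂·(V₂/V₃) = 6942 torr.
P constant ⇒ V ∝ T: P₄ = P₃; T₄ = T₃·(V₄/V₃) = 872.7 K.

T₄ ≈ 600 °C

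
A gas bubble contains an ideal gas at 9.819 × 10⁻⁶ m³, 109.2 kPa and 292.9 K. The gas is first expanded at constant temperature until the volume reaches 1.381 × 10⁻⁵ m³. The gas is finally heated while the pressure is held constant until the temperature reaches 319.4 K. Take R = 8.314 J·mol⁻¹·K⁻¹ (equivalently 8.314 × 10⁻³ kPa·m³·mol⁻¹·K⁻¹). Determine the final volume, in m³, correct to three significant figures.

Isothermal, so P V is constant: T₂ = T₁; P₂ = P₁·(V₁/V₂) = 77.64 kPa.
P constant ⇒ V ∝ T: P₃ = P₂; V₃ = V₂·(T₃/T₂) = 1.506e-05 m³.

V₃ ≈ 1.51e-05 m³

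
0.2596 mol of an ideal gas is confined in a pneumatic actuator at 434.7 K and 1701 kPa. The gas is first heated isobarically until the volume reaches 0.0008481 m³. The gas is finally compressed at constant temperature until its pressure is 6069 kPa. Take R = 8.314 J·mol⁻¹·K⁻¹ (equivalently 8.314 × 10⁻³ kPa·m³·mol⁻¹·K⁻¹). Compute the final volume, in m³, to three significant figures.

V₃ ≈ 0.000238 m³

From PV = nRT: V₁ = nRT₁/P₁ = 0.0005516 m³.
Isobaric, so V/T is constant: P₂ = P₁; T₂ = T₁·(V₂/V₁) = 668.4 K.
Isothermal, so P V is constant: T₃ = T₂; V₃ = V₂·(P₂/P₃) = 0.0002377 m³.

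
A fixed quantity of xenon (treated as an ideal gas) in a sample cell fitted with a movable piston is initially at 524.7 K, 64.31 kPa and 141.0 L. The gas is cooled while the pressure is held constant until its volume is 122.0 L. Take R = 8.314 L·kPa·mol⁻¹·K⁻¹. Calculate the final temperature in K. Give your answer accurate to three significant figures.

P constant ⇒ V ∝ T: P₂ = P₁; T₂ = T₁·(V₂/V₁) = 454.0 K.

T₂ ≈ 454 K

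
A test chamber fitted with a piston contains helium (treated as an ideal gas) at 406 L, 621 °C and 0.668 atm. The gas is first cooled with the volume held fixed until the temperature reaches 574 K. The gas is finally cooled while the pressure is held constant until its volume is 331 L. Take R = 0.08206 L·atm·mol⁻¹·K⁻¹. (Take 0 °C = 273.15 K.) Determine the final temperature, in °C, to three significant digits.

T₃ ≈ 195 °C

Convert: T₁ = 894.1 K.
V constant ⇒ P ∝ T: V₂ = V₁; P₂ = P₁·(T₂/T₁) = 0.4288 atm.
Isobaric, so V/T is constant: P₃ = P₂; T₃ = T₂·(V₃/V₂) = 468.0 K.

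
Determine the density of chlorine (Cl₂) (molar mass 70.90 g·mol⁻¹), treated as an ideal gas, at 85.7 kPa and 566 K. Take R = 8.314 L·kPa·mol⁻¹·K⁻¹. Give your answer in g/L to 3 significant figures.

ρ ≈ 1.29 g/L

ρ = PM/(RT) = (85.7 × 70.90) / (8.314 × 566.0)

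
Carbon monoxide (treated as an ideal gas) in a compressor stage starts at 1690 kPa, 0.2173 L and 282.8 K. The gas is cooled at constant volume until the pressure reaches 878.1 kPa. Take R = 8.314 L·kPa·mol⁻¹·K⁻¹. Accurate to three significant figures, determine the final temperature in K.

T₂ ≈ 147 K

V constant ⇒ P ∝ T: V₂ = V₁; T₂ = T₁·(P₂/P₁) = 146.9 K.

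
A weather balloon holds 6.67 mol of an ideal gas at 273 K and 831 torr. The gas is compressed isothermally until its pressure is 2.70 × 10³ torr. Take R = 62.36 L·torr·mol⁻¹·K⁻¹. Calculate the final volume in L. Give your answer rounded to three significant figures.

V₂ ≈ 42.1 L

From PV = nRT: V₁ = nRT₁/P₁ = 136.6 L.
Isothermal, so P V is constant: T₂ = T₁; V₂ = V₁·(P₁/P₂) = 42.06 L.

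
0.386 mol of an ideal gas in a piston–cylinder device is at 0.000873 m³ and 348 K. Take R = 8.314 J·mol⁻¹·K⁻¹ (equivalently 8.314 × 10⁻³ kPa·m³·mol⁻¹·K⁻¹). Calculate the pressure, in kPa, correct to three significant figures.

P ≈ 1.28e+03 kPa

PV = nRT ⇒ P = nRT/V = (0.386 × 8.314 × 10⁻³ × 348) / 0.000873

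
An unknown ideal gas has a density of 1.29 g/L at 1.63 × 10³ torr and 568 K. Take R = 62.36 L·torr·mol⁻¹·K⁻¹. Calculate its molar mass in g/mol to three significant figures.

M ≈ 28.0 g/mol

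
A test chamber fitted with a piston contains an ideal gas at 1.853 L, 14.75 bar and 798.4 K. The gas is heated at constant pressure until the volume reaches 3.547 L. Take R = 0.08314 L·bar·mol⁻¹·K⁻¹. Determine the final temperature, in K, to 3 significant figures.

P constant ⇒ V ∝ T: P₂ = P₁; T₂ = T₁·(V₂/V₁) = 1528 K.

T₂ ≈ 1.53e+03 K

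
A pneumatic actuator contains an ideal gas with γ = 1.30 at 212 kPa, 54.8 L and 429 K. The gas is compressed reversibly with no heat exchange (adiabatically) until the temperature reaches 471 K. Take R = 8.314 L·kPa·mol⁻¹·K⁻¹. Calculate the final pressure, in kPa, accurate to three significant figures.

Reversible adiabatic, γ = 1.30: P₂ = P₁·(T₂/T₁)^(γ/(γ−1)) = 317.8 kPa; V₂ = V₁·(T₁/T₂)^(1/(γ−1)) = 40.14 L.

P₂ ≈ 318 kPa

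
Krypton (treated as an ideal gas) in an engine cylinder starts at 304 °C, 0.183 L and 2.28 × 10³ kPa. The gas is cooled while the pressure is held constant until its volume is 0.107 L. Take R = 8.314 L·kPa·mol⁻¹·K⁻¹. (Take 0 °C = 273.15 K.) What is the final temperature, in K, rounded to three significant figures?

T₂ ≈ 337 K

Convert: T₁ = 577.1 K.
P constant ⇒ V ∝ T: P₂ = P₁; T₂ = T₁·(V₂/V₁) = 337.5 K.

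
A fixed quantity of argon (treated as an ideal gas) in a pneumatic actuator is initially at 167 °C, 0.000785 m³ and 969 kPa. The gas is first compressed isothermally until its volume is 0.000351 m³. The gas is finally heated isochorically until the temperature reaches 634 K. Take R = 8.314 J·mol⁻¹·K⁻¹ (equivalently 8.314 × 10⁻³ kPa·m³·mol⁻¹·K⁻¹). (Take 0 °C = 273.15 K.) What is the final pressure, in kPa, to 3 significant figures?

Convert: T₁ = 440.1 K.
T constant ⇒ Boyle's law P V = const: T₂ = T₁; P₂ = P₁·(V₁/V₂) = 2167 kPa.
Isochoric, so P/T is constant: V₃ = V₂; P₃ = P₂·(T₃/T₂) = 3122 kPa.

P₃ ≈ 3.12e+03 kPa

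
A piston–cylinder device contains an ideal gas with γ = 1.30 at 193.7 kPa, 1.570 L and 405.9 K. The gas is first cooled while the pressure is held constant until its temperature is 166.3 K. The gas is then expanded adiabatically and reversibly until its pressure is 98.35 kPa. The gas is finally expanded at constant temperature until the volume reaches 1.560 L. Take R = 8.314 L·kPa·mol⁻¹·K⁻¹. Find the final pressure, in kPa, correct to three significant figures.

P₄ ≈ 68.3 kPa

P constant ⇒ V ∝ T: P₂ = P₁; V₂ = V₁·(T₂/T₁) = 0.6432 L.
Adiabatic (γ = 1.30), T V^(γ−1) and P V^γ constant: T₃ = T₂·(P₃/P₂)^((γ−1)/γ) = 142.2 K; V₃ = V₂·(P₂/P₃)^(1/γ) = 1.083 L.
Isothermal, so P V is constant: T₄ = T₃; P₄ = P₃·(V₃/V₄) = 68.30 kPa.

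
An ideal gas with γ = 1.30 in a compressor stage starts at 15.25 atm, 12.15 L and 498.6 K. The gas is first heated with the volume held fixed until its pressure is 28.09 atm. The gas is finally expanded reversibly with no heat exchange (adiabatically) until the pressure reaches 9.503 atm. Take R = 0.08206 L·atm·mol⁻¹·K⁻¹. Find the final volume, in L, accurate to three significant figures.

V constant ⇒ P ∝ T: V₂ = V₁; T₂ = T₁·(P₂/P₁) = 918.4 K.
Adiabatic (γ = 1.30), T V^(γ−1) and P V^γ constant: T₃ = T₂·(P₃/P₂)^((γ−1)/γ) = 715.2 K; V₃ = V₂·(P₂/P₃)^(1/γ) = 27.97 L.

V₃ ≈ 28.0 L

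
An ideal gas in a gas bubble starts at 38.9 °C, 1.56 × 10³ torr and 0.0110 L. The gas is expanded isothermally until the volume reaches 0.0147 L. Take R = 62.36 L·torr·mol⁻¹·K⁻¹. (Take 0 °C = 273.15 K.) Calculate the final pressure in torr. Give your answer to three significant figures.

P₂ ≈ 1.17e+03 torr

Convert: T₁ = 312.0 K.
T constant ⇒ Boyle's law P V = const: T₂ = T₁; P₂ = P₁·(V₁/V₂) = 1167 torr.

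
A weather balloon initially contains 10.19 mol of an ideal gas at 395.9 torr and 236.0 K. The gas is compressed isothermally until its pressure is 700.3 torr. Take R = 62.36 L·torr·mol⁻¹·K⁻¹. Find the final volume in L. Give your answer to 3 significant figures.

From PV = nRT: V₁ = nRT₁/P₁ = 378.8 L.
Isothermal, so P V is constant: T₂ = T₁; V₂ = V₁·(P₁/P₂) = 214.1 L.

V₂ ≈ 214 L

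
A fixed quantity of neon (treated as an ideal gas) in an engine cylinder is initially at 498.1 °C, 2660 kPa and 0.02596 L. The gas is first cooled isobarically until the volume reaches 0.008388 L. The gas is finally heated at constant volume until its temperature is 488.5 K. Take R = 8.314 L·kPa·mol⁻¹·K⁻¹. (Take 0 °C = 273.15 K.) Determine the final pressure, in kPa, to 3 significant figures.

P₃ ≈ 5.21e+03 kPa

Convert: T₁ = 771.2 K.
P constant ⇒ V ∝ T: P₂ = P₁; T₂ = T₁·(V₂/V₁) = 249.2 K.
Isochoric, so P/T is constant: V₃ = V₂; P₃ = P₂·(T₃/T₂) = 5214 kPa.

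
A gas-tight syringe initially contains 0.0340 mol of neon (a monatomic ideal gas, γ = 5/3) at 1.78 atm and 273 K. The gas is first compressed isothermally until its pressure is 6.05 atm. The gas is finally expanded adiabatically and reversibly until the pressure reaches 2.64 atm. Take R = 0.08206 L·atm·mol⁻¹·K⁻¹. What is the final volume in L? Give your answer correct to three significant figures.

V₃ ≈ 0.207 L

From PV = nRT: V₁ = nRT₁/P₁ = 0.4279 L.
T constant ⇒ Boyle's law P V = const: T₂ = T₁; V₂ = V₁·(P₁/P₂) = 0.1259 L.
Adiabatic (γ = 5/3), T V^(γ−1) and P V^γ constant: T₃ = T₂·(P₃/P₂)^((γ−1)/γ) = 195.9 K; V₃ = V₂·(P₂/P₃)^(1/γ) = 0.2071 L.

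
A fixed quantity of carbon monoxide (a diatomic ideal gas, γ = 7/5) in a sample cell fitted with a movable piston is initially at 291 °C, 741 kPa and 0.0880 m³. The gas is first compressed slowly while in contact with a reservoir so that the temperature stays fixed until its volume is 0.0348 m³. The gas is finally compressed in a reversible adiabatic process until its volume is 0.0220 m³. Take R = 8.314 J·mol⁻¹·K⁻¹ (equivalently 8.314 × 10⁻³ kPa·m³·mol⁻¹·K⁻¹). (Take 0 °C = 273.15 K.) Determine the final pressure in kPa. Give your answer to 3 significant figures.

P₃ ≈ 3.56e+03 kPa

Convert: T₁ = 564.1 K.
Isothermal, so P V is constant: T₂ = T₁; P₂ = P₁·(V₁/V₂) = 1874 kPa.
Adiabatic (γ = 7/5), T V^(γ−1) and P V^γ constant: T₃ = T₂·(V₂/V₃)^(γ−1) = 677.7 K; P₃ = P₂·(V₂/V₃)^γ = 3561 kPa.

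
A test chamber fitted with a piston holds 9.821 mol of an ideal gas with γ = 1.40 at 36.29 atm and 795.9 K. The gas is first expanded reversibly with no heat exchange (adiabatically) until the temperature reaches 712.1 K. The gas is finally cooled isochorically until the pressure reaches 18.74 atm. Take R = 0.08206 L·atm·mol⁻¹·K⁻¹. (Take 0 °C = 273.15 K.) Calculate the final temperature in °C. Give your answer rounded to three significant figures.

T₃ ≈ 270 °C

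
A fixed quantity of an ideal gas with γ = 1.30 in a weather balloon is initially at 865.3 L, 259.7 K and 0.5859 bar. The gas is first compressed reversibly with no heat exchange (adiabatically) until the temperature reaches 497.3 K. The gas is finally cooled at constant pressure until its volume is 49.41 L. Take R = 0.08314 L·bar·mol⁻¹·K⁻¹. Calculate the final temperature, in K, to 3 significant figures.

T₃ ≈ 248 K

Reversible adiabatic, γ = 1.30: P₂ = P₁·(T₂/T₁)^(γ/(γ−1)) = 9.783 bar; V₂ = V₁·(T₁/T₂)^(1/(γ−1)) = 99.24 L.
Isobaric, so V/T is constant: P₃ = P₂; T₃ = T₂·(V₃/V₂) = 247.6 K.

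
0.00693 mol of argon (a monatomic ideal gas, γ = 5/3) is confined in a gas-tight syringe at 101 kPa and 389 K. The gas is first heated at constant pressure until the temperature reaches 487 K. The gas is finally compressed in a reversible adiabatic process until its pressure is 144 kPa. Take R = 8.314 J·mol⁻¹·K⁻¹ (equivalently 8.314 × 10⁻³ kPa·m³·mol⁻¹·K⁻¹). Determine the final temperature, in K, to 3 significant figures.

T₃ ≈ 561 K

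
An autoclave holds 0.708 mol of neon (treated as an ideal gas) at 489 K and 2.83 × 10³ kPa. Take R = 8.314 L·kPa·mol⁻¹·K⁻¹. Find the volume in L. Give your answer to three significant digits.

PV = nRT ⇒ V = nRT/P = (0.708 × 8.314 × 489) / 2.83e+03

V ≈ 1.02 L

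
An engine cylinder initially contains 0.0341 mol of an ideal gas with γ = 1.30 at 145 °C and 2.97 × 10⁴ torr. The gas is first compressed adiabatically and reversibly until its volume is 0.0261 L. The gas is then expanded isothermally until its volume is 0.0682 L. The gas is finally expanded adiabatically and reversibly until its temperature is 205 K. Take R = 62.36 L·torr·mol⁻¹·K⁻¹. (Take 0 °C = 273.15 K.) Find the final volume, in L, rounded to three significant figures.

V₄ ≈ 0.842 L

Convert: T₁ = 418.1 K.
From PV = nRT: V₁ = nRT₁/P₁ = 0.02994 L.
Reversible adiabatic, γ = 1.30: T₂ = T₁·(V₁/V₂)^(γ−1) = 435.7 K; P₂ = P₁·(V₁/V₂)^γ = 3.550e+04 torr.
T constant ⇒ Boyle's law P V = const: T₃ = T₂; P₃ = P₂·(V₂/V₃) = 1.359e+04 torr.
Reversible adiabatic, γ = 1.30: P₄ = P₃·(T₄/T₃)^(γ/(γ−1)) = 517.7 torr; V₄ = V₃·(T₃/T₄)^(1/(γ−1)) = 0.8420 L.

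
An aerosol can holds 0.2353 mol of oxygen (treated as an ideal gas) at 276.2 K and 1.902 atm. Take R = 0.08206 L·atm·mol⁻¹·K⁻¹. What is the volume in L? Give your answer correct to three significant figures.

V ≈ 2.80 L

PV = nRT ⇒ V = nRT/P = (0.2353 × 0.08206 × 276.2) / 1.902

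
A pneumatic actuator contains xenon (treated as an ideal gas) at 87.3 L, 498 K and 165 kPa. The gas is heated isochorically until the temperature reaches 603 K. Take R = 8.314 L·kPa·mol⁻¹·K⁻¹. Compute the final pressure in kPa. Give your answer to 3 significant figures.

V constant ⇒ P ∝ T: V₂ = V₁; P₂ = P₁·(T₂/T₁) = 199.8 kPa.

P₂ ≈ 200 kPa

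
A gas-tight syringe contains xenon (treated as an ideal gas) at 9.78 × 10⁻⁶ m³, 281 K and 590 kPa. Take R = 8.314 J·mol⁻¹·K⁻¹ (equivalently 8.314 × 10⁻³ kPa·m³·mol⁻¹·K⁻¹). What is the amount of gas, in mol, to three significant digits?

PV = nRT ⇒ n = PV/(RT) = (590 × 9.78e-06) / (8.314 × 10⁻³ × 281)

n ≈ 0.00247 mol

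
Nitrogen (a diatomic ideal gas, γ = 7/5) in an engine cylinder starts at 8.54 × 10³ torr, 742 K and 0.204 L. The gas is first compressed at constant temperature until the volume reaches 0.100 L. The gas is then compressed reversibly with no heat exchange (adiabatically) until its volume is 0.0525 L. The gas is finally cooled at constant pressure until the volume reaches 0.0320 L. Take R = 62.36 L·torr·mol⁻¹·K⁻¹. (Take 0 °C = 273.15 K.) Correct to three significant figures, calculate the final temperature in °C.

Isothermal, so P V is constant: T₂ = T₁; P₂ = P₁·(V₁/V₂) = 1.742e+04 torr.
Reversible adiabatic, γ = 7/5: T₃ = T₂·(V₂/V₃)^(γ−1) = 960.2 K; P₃ = P₂·(V₂/V₃)^γ = 4.294e+04 torr.
Isobaric, so V/T is constant: P₄ = P₃; T₄ = T₃·(V₄/V₃) = 585.2 K.

T₄ ≈ 312 °C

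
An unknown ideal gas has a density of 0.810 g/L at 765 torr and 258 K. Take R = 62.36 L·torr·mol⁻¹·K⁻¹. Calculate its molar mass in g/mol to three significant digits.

ρ = PM/(RT) ⇒ M = ρRT/P = (0.810 × 62.36 × 258.0) / 765

M ≈ 17.0 g/mol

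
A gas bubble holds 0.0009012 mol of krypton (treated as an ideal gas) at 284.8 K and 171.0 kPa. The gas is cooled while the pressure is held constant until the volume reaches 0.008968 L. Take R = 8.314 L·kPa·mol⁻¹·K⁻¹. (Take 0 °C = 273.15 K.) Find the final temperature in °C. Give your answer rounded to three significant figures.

T₂ ≈ -68.5 °C

From PV = nRT: V₁ = nRT₁/P₁ = 0.01248 L.
P constant ⇒ V ∝ T: P₂ = P₁; T₂ = T₁·(V₂/V₁) = 204.7 K.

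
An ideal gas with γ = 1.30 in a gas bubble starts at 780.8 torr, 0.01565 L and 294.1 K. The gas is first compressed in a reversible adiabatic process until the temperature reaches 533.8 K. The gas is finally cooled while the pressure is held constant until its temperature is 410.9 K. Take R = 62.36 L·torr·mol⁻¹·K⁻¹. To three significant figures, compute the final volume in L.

Reversible adiabatic, γ = 1.30: P₂ = P₁·(T₂/T₁)^(γ/(γ−1)) = 1.034e+04 torr; V₂ = V₁·(T₁/T₂)^(1/(γ−1)) = 0.002146 L.
Isobaric, so V/T is constant: P₃ = P₂; V₃ = V₂·(T₃/T₂) = 0.001652 L.

V₃ ≈ 0.00165 L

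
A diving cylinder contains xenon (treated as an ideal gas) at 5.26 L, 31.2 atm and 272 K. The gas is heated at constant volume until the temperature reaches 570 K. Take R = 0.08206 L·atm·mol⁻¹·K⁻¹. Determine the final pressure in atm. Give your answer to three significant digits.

P₂ ≈ 65.4 atm

V constant ⇒ P ∝ T: V₂ = V₁; P₂ = P₁·(T₂/T₁) = 65.38 atm.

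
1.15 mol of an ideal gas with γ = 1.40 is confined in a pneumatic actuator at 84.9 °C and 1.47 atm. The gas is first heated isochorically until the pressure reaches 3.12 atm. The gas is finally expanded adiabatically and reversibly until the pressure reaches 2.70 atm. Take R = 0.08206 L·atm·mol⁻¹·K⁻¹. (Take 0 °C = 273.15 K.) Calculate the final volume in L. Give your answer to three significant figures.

V₃ ≈ 25.5 L

Convert: T₁ = 358.0 K.
From PV = nRT: V₁ = nRT₁/P₁ = 22.99 L.
V constant ⇒ P ∝ T: V₂ = V₁; T₂ = T₁·(P₂/P₁) = 759.9 K.
Adiabatic (γ = 1.40), T V^(γ−1) and P V^γ constant: T₃ = T₂·(P₃/P₂)^((γ−1)/γ) = 729.2 K; V₃ = V₂·(P₂/P₃)^(1/γ) = 25.49 L.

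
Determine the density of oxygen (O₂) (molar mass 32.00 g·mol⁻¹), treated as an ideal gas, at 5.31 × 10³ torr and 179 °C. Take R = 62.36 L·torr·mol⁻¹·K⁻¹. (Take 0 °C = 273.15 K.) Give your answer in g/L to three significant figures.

ρ ≈ 6.03 g/L

ρ = PM/(RT) = (5.31e+03 × 32.00) / (62.36 × 452.1)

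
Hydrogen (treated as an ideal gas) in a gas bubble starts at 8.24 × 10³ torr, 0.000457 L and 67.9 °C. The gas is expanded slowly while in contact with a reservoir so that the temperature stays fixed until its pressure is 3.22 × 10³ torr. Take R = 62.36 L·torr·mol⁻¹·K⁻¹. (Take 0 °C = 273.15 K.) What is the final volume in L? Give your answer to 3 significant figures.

Convert: T₁ = 341.0 K.
Isothermal, so P V is constant: T₂ = T₁; V₂ = V₁·(P₁/P₂) = 0.001169 L.

V₂ ≈ 0.00117 L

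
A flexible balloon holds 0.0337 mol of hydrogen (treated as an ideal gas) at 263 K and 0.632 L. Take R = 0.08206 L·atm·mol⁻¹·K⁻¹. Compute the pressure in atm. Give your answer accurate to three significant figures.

P ≈ 1.15 atm

PV = nRT ⇒ P = nRT/V = (0.0337 × 0.08206 × 263) / 0.632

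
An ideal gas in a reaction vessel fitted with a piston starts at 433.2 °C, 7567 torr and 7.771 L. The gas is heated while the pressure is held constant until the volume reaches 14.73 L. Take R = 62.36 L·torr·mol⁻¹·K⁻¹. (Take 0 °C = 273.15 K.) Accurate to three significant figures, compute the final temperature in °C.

Convert: T₁ = 706.3 K.
Isobaric, so V/T is constant: P₂ = P₁; T₂ = T₁·(V₂/V₁) = 1339 K.

T₂ ≈ 1.07e+03 °C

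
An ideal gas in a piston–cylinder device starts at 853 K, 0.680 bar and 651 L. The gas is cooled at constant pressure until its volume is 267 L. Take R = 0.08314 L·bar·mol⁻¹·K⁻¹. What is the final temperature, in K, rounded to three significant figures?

T₂ ≈ 350 K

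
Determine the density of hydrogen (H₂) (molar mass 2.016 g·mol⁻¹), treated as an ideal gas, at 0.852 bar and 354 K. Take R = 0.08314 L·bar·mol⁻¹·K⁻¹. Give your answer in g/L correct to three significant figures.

ρ = PM/(RT) = (0.852 × 2.016) / (0.08314 × 354.0)

ρ ≈ 0.0584 g/L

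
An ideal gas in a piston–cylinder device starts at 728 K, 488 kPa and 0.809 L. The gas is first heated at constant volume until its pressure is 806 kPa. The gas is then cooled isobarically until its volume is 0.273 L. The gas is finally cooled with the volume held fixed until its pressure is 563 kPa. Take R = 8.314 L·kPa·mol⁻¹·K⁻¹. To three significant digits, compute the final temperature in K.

T₄ ≈ 283 K

Isochoric, so P/T is constant: V₂ = V₁; T₂ = T₁·(P₂/P₁) = 1202 K.
Isobaric, so V/T is constant: P₃ = P₂; T₃ = T₂·(V₃/V₂) = 405.8 K.
Isochoric, so P/T is constant: V₄ = V₃; T₄ = T₃·(P₄/P₃) = 283.4 K.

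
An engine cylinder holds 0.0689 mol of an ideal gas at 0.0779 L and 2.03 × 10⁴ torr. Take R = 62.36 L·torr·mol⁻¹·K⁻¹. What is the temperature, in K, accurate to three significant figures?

T ≈ 368 K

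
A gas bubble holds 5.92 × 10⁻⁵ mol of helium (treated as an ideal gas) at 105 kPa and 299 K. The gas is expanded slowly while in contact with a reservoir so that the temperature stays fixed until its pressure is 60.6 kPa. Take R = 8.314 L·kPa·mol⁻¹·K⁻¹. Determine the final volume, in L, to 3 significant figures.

V₂ ≈ 0.00243 L

From PV = nRT: V₁ = nRT₁/P₁ = 0.001402 L.
T constant ⇒ Boyle's law P V = const: T₂ = T₁; V₂ = V₁·(P₁/P₂) = 0.002428 L.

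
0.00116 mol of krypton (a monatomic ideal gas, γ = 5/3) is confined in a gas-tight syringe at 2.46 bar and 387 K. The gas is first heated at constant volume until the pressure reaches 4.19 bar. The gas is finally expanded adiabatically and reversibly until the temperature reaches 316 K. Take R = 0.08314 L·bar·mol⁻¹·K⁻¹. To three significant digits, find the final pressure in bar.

P₃ ≈ 0.667 bar

From PV = nRT: V₁ = nRT₁/P₁ = 0.01517 L.
V constant ⇒ P ∝ T: V₂ = V₁; T₂ = T₁·(P₂/P₁) = 659.2 K.
Adiabatic (γ = 5/3), T V^(γ−1) and P V^γ constant: P₃ = P₂·(T₃/T₂)^(γ/(γ−1)) = 0.6667 bar; V₃ = V₂·(T₂/T₃)^(1/(γ−1)) = 0.04571 L.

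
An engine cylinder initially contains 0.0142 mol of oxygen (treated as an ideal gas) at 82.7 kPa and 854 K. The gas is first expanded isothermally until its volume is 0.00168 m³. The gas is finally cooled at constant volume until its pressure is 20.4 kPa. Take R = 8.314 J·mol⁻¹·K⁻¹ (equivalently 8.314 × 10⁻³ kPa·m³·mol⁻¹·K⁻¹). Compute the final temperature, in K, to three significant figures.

T₃ ≈ 290 K

From PV = nRT: V₁ = nRT₁/P₁ = 0.001219 m³.
T constant ⇒ Boyle's law P V = const: T₂ = T₁; P₂ = P₁·(V₁/V₂) = 60.01 kPa.
V constant ⇒ P ∝ T: V₃ = V₂; T₃ = T₂·(P₃/P₂) = 290.3 K.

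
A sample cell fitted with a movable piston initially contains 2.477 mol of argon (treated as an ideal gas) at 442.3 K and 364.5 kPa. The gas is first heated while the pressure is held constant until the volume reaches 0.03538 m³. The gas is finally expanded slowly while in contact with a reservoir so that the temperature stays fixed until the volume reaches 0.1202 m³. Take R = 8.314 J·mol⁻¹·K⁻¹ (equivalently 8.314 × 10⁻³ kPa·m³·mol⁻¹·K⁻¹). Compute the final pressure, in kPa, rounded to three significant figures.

From PV = nRT: V₁ = nRT₁/P₁ = 0.02499 m³.
P constant ⇒ V ∝ T: P₂ = P₁; T₂ = T₁·(V₂/V₁) = 626.2 K.
Isothermal, so P V is constant: T₃ = T₂; P₃ = P₂·(V₂/V₃) = 107.3 kPa.

P₃ ≈ 107 kPa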